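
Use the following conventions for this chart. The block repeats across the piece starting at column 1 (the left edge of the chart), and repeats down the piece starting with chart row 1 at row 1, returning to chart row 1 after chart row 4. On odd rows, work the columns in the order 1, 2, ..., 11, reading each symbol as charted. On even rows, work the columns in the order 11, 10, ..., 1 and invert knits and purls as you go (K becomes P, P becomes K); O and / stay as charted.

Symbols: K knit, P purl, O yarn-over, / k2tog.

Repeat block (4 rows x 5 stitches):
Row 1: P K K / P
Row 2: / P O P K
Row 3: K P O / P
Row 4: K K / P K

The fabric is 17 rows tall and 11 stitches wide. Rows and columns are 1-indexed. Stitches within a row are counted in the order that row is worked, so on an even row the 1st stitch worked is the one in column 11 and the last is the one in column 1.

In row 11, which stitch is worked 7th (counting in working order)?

For row 11: chart row = ((11-1) mod 4) + 1 = 3; this is a RS (odd) row.
Chart row 3 tiled across columns 1-11: K P O / P K P O / P K
RS: work column 1 to column 11, symbols as charted — the tiled row is the row as worked.
The 7th stitch worked is P.

Result:
P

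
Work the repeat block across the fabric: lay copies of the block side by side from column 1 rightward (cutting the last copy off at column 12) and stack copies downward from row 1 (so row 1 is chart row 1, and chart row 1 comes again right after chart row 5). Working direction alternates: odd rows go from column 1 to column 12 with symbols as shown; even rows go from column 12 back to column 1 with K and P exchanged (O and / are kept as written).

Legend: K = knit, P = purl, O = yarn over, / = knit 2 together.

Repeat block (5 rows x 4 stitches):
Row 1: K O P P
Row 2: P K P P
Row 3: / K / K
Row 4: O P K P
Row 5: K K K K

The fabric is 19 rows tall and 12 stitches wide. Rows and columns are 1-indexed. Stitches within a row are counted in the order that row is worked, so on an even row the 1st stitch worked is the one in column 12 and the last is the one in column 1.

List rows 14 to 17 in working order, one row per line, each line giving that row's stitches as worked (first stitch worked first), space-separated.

== ROWS AS WORKED ==
K P K O K P K O K P K O
K K K K K K K K K K K K
K K O P K K O P K K O P
P K P P P K P P P K P P

Derivation:
Row 14: chart row 4, WS - tiled (columns 1-12): O P K P O P K P O P K P; work from column 12 back to 1 with K<->P swapped.
Row 15: chart row 5, RS - tile across columns 1-12 and work as-is.
Row 16: chart row 1, WS - tiled (columns 1-12): K O P P K O P P K O P P; work from column 12 back to 1 with K<->P swapped.
Row 17: chart row 2, RS - tile across columns 1-12 and work as-is.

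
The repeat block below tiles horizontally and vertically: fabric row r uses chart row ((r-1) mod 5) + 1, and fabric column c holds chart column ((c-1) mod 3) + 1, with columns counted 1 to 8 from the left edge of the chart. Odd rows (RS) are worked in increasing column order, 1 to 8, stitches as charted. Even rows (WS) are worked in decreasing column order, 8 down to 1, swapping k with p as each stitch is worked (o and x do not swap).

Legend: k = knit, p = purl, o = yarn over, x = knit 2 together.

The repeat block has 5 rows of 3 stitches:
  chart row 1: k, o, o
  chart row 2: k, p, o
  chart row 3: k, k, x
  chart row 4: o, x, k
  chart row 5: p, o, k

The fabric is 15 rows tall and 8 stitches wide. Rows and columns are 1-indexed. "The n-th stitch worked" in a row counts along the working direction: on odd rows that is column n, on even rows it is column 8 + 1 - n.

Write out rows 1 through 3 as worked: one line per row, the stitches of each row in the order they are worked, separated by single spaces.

Row 1: chart row 1, RS - tile across columns 1-8 and work as-is.
Row 2: chart row 2, WS - tiled (columns 1-8): k p o k p o k p; work from column 8 back to 1 with k<->p swapped.
Row 3: chart row 3, RS - tile across columns 1-8 and work as-is.

== ROWS AS WORKED ==
k o o k o o k o
k p o k p o k p
k k x k k x k k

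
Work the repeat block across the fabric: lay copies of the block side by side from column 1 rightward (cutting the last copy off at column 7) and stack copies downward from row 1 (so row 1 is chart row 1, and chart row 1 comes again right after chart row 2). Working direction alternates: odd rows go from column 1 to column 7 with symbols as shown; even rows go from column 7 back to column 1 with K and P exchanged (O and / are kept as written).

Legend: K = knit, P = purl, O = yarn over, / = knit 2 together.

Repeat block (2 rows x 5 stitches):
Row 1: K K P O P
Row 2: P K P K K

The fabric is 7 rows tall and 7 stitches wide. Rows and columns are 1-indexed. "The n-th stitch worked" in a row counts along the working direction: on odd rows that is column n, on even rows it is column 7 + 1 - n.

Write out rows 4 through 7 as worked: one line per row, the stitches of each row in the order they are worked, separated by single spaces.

Rows as worked:
P K P P K P K
K K P O P K K
P K P P K P K
K K P O P K K

Derivation:
Row 4: chart row 2, WS - tiled (columns 1-7): P K P K K P K; work from column 7 back to 1 with K<->P swapped.
Row 5: chart row 1, RS - tile across columns 1-7 and work as-is.
Row 6: chart row 2, WS - tiled (columns 1-7): P K P K K P K; work from column 7 back to 1 with K<->P swapped.
Row 7: chart row 1, RS - tile across columns 1-7 and work as-is.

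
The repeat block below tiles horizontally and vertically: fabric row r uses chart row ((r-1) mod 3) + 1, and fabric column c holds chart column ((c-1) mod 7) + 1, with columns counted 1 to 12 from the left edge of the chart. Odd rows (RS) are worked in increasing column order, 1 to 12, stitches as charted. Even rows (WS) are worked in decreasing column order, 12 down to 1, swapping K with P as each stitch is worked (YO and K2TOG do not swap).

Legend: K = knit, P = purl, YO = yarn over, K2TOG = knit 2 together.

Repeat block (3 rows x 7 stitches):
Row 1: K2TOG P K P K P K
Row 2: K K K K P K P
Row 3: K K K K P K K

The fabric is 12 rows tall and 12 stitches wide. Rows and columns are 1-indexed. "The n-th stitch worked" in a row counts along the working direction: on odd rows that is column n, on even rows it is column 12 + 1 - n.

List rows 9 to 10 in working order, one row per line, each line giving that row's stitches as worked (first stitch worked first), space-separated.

Result:
K K K K P K K K K K K P
P K P K K2TOG P K P K P K K2TOG

Derivation:
Row 9: chart row 3, RS - tile across columns 1-12 and work as-is.
Row 10: chart row 1, WS - tiled (columns 1-12): K2TOG P K P K P K K2TOG P K P K; work from column 12 back to 1 with K<->P swapped.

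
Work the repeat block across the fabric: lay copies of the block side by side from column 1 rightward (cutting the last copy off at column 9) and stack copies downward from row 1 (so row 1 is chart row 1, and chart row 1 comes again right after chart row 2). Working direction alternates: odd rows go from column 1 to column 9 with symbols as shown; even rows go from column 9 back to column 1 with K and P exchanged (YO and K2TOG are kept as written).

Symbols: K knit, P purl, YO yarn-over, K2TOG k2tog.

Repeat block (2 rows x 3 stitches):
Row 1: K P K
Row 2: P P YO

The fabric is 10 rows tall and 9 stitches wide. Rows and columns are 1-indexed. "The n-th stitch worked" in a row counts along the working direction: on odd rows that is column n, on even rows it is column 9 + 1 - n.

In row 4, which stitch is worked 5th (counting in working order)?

Result:
K

Derivation:
For row 4: chart row = ((4-1) mod 2) + 1 = 2; this is a WS (even) row.
Chart row 2 tiled across columns 1-9: P P YO P P YO P P YO
WS row: flip the tiled sequence (start at column 9) and apply K<->P; YO and K2TOG stay.
Row 4 as worked: YO K K YO K K YO K K
The 5th stitch worked is K.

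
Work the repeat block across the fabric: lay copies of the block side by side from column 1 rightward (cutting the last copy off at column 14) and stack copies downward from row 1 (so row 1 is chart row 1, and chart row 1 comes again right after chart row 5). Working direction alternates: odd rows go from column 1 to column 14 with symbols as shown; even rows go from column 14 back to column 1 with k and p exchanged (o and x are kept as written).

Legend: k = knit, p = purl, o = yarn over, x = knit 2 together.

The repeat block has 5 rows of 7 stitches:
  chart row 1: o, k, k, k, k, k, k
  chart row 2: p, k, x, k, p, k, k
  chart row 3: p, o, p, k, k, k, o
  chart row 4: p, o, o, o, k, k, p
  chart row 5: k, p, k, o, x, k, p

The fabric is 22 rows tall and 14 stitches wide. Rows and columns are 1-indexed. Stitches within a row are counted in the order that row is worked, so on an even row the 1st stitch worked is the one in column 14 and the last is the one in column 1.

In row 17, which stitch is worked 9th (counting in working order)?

For row 17: chart row = ((17-1) mod 5) + 1 = 2; this is a RS (odd) row.
Chart row 2 tiled across columns 1-14: p k x k p k k p k x k p k k
Right side: take the tiled row as-is (worked left to right from column 1).
The 9th stitch worked is k.

Result:
k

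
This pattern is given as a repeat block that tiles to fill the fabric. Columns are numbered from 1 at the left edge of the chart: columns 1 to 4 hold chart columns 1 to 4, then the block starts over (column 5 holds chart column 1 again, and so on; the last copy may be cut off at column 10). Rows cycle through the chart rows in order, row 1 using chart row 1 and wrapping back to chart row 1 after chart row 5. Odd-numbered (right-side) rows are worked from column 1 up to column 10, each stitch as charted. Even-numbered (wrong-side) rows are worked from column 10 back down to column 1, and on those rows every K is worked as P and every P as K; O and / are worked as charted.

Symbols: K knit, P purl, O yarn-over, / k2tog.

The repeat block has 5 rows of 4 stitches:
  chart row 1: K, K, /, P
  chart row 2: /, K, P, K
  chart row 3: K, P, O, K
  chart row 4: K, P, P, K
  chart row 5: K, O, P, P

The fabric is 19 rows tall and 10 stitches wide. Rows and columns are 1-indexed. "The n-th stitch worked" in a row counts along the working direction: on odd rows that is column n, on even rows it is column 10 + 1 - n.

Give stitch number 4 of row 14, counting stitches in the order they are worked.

== STITCH ==
K

Derivation:
Row 14: (14-1) mod 5 = 3, so use chart row 4. Even row -> WS.
Chart row 4 tiled across columns 1-10: K P P K K P P K K P
WS row: flip the tiled sequence (start at column 10) and apply K<->P; O and / stay.
Row 14 as worked: K P P K K P P K K P
Stitch 4 in working order -> K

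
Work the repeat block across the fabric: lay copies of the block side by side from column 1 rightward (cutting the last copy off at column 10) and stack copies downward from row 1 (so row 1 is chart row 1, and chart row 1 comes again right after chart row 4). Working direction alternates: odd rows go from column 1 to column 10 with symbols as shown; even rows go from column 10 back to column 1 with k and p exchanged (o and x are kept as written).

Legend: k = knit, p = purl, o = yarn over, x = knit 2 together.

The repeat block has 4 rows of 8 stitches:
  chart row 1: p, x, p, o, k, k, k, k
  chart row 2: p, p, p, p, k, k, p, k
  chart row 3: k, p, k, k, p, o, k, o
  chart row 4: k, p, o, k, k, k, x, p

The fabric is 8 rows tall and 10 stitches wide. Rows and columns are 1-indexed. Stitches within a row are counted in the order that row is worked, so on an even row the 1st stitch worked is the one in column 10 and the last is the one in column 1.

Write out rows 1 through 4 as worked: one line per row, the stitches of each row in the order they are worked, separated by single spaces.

== ROWS AS WORKED ==
p x p o k k k k p x
k k p k p p k k k k
k p k k p o k o k p
k p k x p p p o k p

Derivation:
Row 1: chart row 1, RS - tile across columns 1-10 and work as-is.
Row 2: chart row 2, WS - tiled (columns 1-10): p p p p k k p k p p; work from column 10 back to 1 with k<->p swapped.
Row 3: chart row 3, RS - tile across columns 1-10 and work as-is.
Row 4: chart row 4, WS - tiled (columns 1-10): k p o k k k x p k p; work from column 10 back to 1 with k<->p swapped.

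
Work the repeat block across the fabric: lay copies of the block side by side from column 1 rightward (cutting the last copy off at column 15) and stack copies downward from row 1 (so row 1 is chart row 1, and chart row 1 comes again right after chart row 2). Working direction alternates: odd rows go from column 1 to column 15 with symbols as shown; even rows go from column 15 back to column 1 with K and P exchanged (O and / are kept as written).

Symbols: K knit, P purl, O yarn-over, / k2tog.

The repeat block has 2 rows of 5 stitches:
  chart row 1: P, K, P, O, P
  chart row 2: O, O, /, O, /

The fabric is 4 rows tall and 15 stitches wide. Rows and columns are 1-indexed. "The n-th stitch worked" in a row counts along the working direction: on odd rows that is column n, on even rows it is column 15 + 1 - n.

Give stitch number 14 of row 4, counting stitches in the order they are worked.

Row 4: (4-1) mod 2 = 1, so use chart row 2. Even row -> WS.
Chart row 2 tiled across columns 1-15: O O / O / O O / O / O O / O /
WS row: flip the tiled sequence (start at column 15) and apply K<->P; O and / stay.
Row 4 as worked: / O / O O / O / O O / O / O O
Stitch 14 in working order -> O

Result:
O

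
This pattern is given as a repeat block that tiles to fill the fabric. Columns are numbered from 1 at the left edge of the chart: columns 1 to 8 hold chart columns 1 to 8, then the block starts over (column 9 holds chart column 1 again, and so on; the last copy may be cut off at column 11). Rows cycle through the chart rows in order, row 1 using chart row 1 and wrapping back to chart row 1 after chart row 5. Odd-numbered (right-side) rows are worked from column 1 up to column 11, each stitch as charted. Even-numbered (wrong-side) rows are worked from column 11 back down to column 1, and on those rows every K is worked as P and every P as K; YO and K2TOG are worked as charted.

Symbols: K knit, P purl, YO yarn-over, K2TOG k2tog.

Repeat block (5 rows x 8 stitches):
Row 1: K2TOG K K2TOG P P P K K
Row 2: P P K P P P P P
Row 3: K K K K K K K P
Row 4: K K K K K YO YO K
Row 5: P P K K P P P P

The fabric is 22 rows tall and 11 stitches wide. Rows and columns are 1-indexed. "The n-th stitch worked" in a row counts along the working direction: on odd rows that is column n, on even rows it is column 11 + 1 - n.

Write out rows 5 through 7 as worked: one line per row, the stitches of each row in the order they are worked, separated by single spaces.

Result:
P P K K P P P P P P K
K2TOG P K2TOG P P K K K K2TOG P K2TOG
P P K P P P P P P P K

Derivation:
Row 5: chart row 5, RS - tile across columns 1-11 and work as-is.
Row 6: chart row 1, WS - tiled (columns 1-11): K2TOG K K2TOG P P P K K K2TOG K K2TOG; work from column 11 back to 1 with K<->P swapped.
Row 7: chart row 2, RS - tile across columns 1-11 and work as-is.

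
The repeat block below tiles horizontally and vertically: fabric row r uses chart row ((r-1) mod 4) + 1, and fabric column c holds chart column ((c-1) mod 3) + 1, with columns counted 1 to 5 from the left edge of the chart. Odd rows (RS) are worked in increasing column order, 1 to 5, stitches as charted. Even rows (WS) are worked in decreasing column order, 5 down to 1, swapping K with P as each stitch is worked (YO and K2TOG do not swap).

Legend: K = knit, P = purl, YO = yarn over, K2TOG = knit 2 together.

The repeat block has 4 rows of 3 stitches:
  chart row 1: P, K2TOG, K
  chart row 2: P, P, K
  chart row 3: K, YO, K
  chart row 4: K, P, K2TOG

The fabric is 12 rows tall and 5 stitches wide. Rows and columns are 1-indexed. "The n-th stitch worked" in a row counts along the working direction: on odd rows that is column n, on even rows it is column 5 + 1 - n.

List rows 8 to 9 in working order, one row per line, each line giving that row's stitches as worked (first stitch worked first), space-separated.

Row 8: chart row 4, WS - tiled (columns 1-5): K P K2TOG K P; work from column 5 back to 1 with K<->P swapped.
Row 9: chart row 1, RS - tile across columns 1-5 and work as-is.

== ROWS AS WORKED ==
K P K2TOG K P
P K2TOG K P K2TOG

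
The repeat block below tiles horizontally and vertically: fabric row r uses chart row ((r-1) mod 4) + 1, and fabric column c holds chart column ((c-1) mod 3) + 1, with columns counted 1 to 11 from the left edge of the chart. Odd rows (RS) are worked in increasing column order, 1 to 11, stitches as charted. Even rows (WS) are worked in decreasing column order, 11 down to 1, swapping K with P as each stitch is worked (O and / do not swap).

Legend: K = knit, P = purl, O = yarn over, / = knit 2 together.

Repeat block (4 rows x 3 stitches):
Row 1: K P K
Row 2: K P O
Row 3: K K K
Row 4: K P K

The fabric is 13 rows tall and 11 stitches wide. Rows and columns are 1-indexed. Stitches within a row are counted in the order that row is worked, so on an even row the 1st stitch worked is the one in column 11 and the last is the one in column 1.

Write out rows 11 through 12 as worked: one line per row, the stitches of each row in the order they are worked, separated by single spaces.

Row 11: chart row 3, RS - tile across columns 1-11 and work as-is.
Row 12: chart row 4, WS - tiled (columns 1-11): K P K K P K K P K K P; work from column 11 back to 1 with K<->P swapped.

Rows as worked:
K K K K K K K K K K K
K P P K P P K P P K P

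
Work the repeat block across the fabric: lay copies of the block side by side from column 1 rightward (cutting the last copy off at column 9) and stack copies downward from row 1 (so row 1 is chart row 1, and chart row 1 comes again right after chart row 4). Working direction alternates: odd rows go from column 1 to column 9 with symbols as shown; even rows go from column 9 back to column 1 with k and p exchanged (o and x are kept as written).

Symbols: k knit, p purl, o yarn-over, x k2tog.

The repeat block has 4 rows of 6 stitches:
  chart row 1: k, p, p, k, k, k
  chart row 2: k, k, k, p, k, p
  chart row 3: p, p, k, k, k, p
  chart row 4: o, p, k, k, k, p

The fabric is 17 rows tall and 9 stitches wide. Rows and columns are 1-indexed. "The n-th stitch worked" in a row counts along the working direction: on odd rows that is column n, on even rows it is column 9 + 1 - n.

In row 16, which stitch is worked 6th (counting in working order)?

Result:
p

Derivation:
For row 16: chart row = ((16-1) mod 4) + 1 = 4; this is a WS (even) row.
Chart row 4 tiled across columns 1-9: o p k k k p o p k
WS: work from column 9 back to column 1 (reverse the tiled row), swapping k<->p (o and x unchanged).
Row 16 as worked: p k o k p p p k o
The 6th stitch worked is p.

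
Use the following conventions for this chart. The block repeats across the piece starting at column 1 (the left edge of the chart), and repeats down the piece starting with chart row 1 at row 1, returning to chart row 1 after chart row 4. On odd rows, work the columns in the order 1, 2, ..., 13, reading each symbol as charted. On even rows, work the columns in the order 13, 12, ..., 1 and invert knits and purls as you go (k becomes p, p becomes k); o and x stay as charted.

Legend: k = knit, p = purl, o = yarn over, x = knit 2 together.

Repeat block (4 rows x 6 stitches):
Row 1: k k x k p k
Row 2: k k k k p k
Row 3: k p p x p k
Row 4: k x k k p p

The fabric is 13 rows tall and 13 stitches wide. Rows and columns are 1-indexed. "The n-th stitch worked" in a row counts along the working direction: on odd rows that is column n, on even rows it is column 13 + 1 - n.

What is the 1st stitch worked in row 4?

For row 4: chart row = ((4-1) mod 4) + 1 = 4; this is a WS (even) row.
Chart row 4 tiled across columns 1-13: k x k k p p k x k k p p k
Wrong side: read the tiled row from column 13 down to 1 and exchange k with p (leave o, x).
Row 4 as worked: p k k p p x p k k p p x p
The 1st stitch worked is p.

Result:
p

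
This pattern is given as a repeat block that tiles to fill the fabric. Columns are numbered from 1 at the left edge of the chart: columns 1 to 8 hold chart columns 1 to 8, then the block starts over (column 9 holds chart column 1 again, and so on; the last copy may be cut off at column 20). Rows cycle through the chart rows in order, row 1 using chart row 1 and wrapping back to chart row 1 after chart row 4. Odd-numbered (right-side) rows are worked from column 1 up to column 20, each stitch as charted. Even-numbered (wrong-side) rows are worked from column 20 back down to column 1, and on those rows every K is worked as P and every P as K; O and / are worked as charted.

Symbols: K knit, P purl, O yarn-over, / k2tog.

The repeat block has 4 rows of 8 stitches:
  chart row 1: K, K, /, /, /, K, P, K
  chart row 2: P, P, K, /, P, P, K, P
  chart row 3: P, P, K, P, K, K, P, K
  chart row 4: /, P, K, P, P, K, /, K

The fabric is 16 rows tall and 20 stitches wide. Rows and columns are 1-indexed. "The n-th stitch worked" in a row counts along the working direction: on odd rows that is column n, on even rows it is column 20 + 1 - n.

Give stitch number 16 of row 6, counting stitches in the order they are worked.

Row 6 uses chart row ((6-1) mod 4)+1 = 2. Row 6 is even, so WS.
Chart row 2 tiled across columns 1-20: P P K / P P K P P P K / P P K P P P K /
Wrong side: read the tiled row from column 20 down to 1 and exchange K with P (leave O, /).
Row 6 as worked: / P K K K P K K / P K K K P K K / P K K
Counting 16 along the worked row gives K.

Stitch:
K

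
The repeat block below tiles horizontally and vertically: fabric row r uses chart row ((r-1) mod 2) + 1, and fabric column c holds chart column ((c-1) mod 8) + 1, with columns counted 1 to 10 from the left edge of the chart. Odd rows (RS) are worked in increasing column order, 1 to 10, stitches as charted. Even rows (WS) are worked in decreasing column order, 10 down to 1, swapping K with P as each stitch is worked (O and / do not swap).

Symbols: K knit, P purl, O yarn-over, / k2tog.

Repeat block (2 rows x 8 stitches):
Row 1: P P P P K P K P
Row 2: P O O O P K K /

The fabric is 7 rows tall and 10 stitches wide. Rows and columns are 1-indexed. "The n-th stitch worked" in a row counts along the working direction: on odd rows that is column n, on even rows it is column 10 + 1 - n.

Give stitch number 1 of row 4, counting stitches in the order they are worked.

Result:
O

Derivation:
Row 4 uses chart row ((4-1) mod 2)+1 = 2. Row 4 is even, so WS.
Chart row 2 tiled across columns 1-10: P O O O P K K / P O
WS: work from column 10 back to column 1 (reverse the tiled row), swapping K<->P (O and / unchanged).
Row 4 as worked: O K / P P K O O O K
The 1st stitch worked is O.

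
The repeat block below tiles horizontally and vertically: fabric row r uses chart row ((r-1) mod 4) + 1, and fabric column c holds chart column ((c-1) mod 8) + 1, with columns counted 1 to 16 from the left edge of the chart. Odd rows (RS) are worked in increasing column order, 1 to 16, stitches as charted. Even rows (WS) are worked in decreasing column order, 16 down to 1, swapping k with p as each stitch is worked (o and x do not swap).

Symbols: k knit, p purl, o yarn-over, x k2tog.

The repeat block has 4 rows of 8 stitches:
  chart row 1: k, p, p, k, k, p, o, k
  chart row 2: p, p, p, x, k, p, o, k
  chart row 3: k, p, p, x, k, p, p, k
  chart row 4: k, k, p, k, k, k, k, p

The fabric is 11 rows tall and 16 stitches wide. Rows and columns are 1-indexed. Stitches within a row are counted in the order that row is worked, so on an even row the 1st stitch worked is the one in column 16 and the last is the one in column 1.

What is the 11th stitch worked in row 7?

Result:
p

Derivation:
Row 7: (7-1) mod 4 = 2, so use chart row 3. Odd row -> RS.
Chart row 3 tiled across columns 1-16: k p p x k p p k k p p x k p p k
Right side: take the tiled row as-is (worked left to right from column 1).
The 11th stitch worked is p.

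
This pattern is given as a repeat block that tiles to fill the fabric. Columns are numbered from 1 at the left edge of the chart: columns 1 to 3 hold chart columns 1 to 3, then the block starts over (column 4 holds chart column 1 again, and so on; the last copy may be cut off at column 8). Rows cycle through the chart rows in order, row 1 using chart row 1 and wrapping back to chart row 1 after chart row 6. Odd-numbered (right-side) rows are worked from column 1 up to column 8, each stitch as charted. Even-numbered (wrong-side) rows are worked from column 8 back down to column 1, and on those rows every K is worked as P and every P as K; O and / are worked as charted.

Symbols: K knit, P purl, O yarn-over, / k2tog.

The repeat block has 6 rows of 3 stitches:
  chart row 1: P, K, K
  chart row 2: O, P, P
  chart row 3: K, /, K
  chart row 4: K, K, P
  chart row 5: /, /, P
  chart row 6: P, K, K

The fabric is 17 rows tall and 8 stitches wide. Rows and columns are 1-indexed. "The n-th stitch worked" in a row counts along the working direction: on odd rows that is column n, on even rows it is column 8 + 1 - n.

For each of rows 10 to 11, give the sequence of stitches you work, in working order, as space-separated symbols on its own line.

Row 10: chart row 4, WS - tiled (columns 1-8): K K P K K P K K; work from column 8 back to 1 with K<->P swapped.
Row 11: chart row 5, RS - tile across columns 1-8 and work as-is.

Result:
P P K P P K P P
/ / P / / P / /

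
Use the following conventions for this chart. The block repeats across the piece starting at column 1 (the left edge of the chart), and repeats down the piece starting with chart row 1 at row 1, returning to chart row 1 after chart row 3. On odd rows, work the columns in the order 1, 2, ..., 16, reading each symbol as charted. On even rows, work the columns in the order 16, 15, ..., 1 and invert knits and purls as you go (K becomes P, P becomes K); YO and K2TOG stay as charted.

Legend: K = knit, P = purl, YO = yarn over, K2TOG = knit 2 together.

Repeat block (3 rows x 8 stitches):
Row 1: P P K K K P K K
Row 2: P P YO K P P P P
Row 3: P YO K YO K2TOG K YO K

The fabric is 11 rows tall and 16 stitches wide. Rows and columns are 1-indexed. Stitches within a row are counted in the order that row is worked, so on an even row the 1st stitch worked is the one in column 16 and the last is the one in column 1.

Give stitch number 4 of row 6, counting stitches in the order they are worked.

== STITCH ==
K2TOG

Derivation:
Row 6 uses chart row ((6-1) mod 3)+1 = 3. Row 6 is even, so WS.
Chart row 3 tiled across columns 1-16: P YO K YO K2TOG K YO K P YO K YO K2TOG K YO K
WS row: flip the tiled sequence (start at column 16) and apply K<->P; YO and K2TOG stay.
Row 6 as worked: P YO P K2TOG YO P YO K P YO P K2TOG YO P YO K
Stitch 4 in working order -> K2TOG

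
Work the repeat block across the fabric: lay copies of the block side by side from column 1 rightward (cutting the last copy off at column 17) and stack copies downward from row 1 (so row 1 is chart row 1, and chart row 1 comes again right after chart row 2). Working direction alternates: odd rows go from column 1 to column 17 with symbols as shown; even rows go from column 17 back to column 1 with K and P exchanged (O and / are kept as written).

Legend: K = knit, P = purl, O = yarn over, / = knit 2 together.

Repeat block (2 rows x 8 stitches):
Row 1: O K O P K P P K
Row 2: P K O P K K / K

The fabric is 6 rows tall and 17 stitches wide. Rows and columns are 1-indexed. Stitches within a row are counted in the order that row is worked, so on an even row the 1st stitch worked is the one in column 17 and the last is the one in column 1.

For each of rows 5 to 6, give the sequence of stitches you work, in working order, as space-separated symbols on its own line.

Row 5: chart row 1, RS - tile across columns 1-17 and work as-is.
Row 6: chart row 2, WS - tiled (columns 1-17): P K O P K K / K P K O P K K / K P; work from column 17 back to 1 with K<->P swapped.

Result:
O K O P K P P K O K O P K P P K O
K P / P P K O P K P / P P K O P K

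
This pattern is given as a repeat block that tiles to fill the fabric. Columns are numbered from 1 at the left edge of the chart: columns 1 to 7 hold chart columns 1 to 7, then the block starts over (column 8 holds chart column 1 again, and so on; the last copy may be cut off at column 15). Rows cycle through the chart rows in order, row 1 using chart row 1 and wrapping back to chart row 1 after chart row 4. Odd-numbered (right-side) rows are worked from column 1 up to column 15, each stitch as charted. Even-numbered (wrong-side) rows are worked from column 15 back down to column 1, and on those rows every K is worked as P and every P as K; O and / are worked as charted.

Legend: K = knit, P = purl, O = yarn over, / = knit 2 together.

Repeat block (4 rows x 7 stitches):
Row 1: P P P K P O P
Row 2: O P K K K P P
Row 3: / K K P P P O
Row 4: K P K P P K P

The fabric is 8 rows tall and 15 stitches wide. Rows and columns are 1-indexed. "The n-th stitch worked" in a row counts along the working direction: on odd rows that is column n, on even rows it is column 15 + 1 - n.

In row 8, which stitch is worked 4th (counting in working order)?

Row 8: (8-1) mod 4 = 3, so use chart row 4. Even row -> WS.
Chart row 4 tiled across columns 1-15: K P K P P K P K P K P P K P K
WS row: flip the tiled sequence (start at column 15) and apply K<->P; O and / stay.
Row 8 as worked: P K P K K P K P K P K K P K P
Counting 4 along the worked row gives K.

Stitch:
K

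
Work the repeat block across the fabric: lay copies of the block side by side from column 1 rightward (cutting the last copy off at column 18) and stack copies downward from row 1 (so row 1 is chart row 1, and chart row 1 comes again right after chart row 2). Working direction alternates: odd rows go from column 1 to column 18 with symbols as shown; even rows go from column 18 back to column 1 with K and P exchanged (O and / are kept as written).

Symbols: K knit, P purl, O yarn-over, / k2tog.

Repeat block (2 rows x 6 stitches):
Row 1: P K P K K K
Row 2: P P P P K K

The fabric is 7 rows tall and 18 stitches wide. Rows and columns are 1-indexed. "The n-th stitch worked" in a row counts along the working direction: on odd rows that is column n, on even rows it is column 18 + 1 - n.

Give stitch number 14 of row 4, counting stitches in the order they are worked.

Row 4: (4-1) mod 2 = 1, so use chart row 2. Even row -> WS.
Chart row 2 tiled across columns 1-18: P P P P K K P P P P K K P P P P K K
Wrong side: read the tiled row from column 18 down to 1 and exchange K with P (leave O, /).
Row 4 as worked: P P K K K K P P K K K K P P K K K K
The 14th stitch worked is P.

== STITCH ==
P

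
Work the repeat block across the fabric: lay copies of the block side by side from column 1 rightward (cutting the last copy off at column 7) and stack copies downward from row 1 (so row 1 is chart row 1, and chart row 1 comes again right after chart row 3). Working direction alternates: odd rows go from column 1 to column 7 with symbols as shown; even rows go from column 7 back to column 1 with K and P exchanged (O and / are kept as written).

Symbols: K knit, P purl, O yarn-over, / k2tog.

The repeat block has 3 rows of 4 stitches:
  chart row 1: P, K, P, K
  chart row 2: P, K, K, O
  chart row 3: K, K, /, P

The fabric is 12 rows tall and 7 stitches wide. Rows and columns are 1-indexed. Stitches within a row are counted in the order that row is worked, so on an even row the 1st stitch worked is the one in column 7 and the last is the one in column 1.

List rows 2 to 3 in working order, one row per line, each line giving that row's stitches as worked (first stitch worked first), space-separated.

Rows as worked:
P P K O P P K
K K / P K K /

Derivation:
Row 2: chart row 2, WS - tiled (columns 1-7): P K K O P K K; work from column 7 back to 1 with K<->P swapped.
Row 3: chart row 3, RS - tile across columns 1-7 and work as-is.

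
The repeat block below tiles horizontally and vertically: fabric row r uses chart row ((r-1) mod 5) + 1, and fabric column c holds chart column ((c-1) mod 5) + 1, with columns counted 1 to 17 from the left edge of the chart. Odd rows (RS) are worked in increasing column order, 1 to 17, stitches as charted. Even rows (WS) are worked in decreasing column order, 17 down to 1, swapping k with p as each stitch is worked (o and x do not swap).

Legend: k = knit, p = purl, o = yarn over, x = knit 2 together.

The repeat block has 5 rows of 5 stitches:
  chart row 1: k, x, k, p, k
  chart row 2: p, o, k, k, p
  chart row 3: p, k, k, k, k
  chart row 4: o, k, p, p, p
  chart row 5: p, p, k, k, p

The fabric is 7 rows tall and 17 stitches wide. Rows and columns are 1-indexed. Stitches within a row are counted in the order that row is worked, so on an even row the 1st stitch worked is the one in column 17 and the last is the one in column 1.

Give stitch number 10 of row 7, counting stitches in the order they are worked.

Stitch:
p

Derivation:
Row 7 uses chart row ((7-1) mod 5)+1 = 2. Row 7 is odd, so RS.
Chart row 2 tiled across columns 1-17: p o k k p p o k k p p o k k p p o
Right side: take the tiled row as-is (worked left to right from column 1).
Stitch 10 in working order -> p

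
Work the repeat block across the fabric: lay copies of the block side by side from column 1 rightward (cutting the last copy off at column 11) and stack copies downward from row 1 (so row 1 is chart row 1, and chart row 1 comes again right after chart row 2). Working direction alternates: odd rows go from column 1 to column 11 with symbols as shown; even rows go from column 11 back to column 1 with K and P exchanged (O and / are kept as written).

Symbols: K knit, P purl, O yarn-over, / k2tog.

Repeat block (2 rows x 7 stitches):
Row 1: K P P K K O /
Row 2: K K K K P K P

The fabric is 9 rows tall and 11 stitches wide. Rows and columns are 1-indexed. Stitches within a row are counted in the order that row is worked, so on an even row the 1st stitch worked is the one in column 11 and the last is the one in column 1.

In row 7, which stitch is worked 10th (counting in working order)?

For row 7: chart row = ((7-1) mod 2) + 1 = 1; this is a RS (odd) row.
Chart row 1 tiled across columns 1-11: K P P K K O / K P P K
Right side: take the tiled row as-is (worked left to right from column 1).
Stitch 10 in working order -> P

Stitch:
P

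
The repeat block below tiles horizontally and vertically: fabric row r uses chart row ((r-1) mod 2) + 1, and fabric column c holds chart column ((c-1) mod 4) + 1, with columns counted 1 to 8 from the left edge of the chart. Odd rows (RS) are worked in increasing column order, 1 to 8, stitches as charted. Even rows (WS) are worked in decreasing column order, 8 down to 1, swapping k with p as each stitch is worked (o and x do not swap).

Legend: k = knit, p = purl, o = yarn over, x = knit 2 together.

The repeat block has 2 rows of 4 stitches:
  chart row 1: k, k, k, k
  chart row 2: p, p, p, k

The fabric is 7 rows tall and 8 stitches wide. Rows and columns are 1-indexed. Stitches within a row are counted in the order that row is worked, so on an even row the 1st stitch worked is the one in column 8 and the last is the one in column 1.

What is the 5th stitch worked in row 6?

Row 6 uses chart row ((6-1) mod 2)+1 = 2. Row 6 is even, so WS.
Chart row 2 tiled across columns 1-8: p p p k p p p k
Wrong side: read the tiled row from column 8 down to 1 and exchange k with p (leave o, x).
Row 6 as worked: p k k k p k k k
Counting 5 along the worked row gives p.

Result:
p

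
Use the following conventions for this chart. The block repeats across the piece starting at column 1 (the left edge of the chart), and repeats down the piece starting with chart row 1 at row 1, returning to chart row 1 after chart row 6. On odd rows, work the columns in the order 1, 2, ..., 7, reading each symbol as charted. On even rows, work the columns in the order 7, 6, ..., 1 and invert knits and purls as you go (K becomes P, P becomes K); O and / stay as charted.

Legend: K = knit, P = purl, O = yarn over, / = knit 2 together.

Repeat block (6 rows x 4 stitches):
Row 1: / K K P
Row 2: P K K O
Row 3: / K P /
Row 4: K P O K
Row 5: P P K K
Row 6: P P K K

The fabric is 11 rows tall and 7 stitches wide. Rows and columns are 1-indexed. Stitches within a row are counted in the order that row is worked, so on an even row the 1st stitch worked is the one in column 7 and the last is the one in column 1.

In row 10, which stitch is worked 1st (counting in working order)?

For row 10: chart row = ((10-1) mod 6) + 1 = 4; this is a WS (even) row.
Chart row 4 tiled across columns 1-7: K P O K K P O
WS: work from column 7 back to column 1 (reverse the tiled row), swapping K<->P (O and / unchanged).
Row 10 as worked: O K P P O K P
Stitch 1 in working order -> O

Result:
O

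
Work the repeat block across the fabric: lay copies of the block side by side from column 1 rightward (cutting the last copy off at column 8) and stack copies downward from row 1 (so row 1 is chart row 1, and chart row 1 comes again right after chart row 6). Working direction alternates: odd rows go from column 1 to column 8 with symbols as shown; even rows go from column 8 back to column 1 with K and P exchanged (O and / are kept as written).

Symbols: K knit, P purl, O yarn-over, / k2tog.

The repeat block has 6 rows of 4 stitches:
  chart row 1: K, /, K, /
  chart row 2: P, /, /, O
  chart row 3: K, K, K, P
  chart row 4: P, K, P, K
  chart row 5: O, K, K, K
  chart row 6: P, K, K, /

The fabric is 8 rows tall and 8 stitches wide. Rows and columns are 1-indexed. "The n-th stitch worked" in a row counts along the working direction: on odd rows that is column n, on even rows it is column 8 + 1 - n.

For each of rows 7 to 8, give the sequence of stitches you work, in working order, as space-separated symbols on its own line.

Row 7: chart row 1, RS - tile across columns 1-8 and work as-is.
Row 8: chart row 2, WS - tiled (columns 1-8): P / / O P / / O; work from column 8 back to 1 with K<->P swapped.

Result:
K / K / K / K /
O / / K O / / K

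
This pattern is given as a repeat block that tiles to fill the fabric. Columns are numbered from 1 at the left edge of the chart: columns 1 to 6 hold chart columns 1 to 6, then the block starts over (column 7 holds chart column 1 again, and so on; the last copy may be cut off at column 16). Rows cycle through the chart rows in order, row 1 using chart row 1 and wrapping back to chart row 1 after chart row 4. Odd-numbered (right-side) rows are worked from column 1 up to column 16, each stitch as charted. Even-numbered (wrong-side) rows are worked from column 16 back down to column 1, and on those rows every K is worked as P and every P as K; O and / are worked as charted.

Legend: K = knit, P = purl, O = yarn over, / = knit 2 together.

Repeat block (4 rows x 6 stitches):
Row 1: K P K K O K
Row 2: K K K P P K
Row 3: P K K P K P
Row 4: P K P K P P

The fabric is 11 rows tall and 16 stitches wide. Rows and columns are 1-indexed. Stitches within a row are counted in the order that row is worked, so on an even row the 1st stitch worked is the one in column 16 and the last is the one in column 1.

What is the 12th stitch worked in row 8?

== STITCH ==
K

Derivation:
For row 8: chart row = ((8-1) mod 4) + 1 = 4; this is a WS (even) row.
Chart row 4 tiled across columns 1-16: P K P K P P P K P K P P P K P K
Wrong side: read the tiled row from column 16 down to 1 and exchange K with P (leave O, /).
Row 8 as worked: P K P K K K P K P K K K P K P K
The 12th stitch worked is K.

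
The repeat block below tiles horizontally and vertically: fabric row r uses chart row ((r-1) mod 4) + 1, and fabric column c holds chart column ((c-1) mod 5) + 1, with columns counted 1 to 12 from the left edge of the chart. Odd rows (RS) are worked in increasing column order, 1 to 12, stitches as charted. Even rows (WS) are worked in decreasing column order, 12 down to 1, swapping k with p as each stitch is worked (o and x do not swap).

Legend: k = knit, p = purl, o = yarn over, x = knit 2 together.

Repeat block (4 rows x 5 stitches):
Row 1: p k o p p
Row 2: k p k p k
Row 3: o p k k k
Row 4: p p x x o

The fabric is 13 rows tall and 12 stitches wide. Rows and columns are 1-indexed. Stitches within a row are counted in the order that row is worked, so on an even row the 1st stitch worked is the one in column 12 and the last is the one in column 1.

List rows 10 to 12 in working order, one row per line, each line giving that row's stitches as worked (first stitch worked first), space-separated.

== ROWS AS WORKED ==
k p p k p k p p k p k p
o p k k k o p k k k o p
k k o x x k k o x x k k

Derivation:
Row 10: chart row 2, WS - tiled (columns 1-12): k p k p k k p k p k k p; work from column 12 back to 1 with k<->p swapped.
Row 11: chart row 3, RS - tile across columns 1-12 and work as-is.
Row 12: chart row 4, WS - tiled (columns 1-12): p p x x o p p x x o p p; work from column 12 back to 1 with k<->p swapped.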